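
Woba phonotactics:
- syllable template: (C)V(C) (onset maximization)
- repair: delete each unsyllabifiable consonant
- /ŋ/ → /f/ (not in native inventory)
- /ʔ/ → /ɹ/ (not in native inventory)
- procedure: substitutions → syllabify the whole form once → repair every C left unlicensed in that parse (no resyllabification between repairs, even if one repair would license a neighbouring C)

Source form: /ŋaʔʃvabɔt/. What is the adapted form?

faɹvabɔt

Substitution: /ŋ/ → /f/, /ʔ/ → /ɹ/, giving /faɹʃvabɔt/.
Under (C)V(C), the unsyllabifiable consonants are /ʃ/ (at most one coda consonant is licensed; onsets are limited to one consonant).
Deleting the stranded consonants removes /ʃ/.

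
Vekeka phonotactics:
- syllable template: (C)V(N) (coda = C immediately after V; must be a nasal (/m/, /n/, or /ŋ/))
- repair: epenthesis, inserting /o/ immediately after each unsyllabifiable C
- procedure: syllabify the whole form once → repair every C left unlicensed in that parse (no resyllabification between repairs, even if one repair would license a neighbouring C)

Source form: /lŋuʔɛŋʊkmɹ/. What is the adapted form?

Under (C)V(N), the unsyllabifiable consonants are /l/, /k/, /m/, /ɹ/ (only a nasal (/m/, /n/, or /ŋ/) is licensed in coda position; onsets are limited to one consonant).
Inserting the epenthetic vowel yields /l/ → /lo/, /k/ → /ko/, /m/ → /mo/, /ɹ/ → /ɹo/.

loŋuʔɛŋʊkomoɹo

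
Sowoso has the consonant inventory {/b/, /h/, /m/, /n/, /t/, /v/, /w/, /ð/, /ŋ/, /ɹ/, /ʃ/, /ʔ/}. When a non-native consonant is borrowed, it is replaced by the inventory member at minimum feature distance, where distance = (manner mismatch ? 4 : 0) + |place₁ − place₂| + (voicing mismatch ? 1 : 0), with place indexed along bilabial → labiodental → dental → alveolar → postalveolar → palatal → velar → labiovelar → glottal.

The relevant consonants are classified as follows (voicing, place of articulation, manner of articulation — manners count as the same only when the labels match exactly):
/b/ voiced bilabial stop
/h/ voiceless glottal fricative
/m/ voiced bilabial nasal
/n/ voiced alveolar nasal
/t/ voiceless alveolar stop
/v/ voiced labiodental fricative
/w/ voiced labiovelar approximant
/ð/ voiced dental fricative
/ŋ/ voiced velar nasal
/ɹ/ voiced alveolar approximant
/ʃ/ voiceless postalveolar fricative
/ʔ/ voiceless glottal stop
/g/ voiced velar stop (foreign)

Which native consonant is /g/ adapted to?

/ʔ/ is closest: same manner (stop), place distance 2 (velar→glottal), voicing differs (+1); total 3. Next closest is /t/ at distance 4.

ʔ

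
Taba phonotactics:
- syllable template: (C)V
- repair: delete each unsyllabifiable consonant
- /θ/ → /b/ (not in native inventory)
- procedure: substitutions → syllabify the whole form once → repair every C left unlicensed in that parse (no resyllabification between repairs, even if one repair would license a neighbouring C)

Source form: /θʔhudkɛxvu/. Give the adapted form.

Substitution: /θ/ → /b/, giving /bʔhudkɛxvu/.
Under (C)V, the unsyllabifiable consonants are /b/, /ʔ/, /d/, /x/ (no codas are permitted; onsets are limited to one consonant).
Deleting the stranded consonants removes /b/, /ʔ/, /d/, /x/.

hukɛvu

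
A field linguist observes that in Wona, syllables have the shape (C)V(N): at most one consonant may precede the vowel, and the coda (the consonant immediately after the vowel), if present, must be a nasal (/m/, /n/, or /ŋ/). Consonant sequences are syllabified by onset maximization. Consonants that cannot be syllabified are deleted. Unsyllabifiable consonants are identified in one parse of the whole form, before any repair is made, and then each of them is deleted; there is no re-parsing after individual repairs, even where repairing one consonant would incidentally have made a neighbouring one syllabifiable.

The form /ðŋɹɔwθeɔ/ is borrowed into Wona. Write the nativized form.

The consonants /ð/, /ŋ/, /w/ cannot be parsed into a legal (C)V(N) syllable (only a nasal (/m/, /n/, or /ŋ/) is licensed in coda position; onsets are limited to one consonant).
Each unlicensed consonant is deleted: /ð/, /ŋ/, /w/.

ɹɔθeɔ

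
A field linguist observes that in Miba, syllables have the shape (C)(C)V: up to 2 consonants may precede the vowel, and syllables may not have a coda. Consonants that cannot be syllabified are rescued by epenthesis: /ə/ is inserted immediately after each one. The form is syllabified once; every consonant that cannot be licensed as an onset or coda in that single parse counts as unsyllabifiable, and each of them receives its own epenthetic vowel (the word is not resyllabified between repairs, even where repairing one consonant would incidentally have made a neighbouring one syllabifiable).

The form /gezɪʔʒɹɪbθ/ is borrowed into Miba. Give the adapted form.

gezɪʔəʒɹɪbəθə

Under (C)(C)V, the unsyllabifiable consonants are /ʔ/, /b/, /θ/ (no codas are permitted; onsets may contain at most 2 consonants).
Epenthesis after each stranded consonant: /ʔ/ → /ʔə/, /b/ → /bə/, /θ/ → /θə/.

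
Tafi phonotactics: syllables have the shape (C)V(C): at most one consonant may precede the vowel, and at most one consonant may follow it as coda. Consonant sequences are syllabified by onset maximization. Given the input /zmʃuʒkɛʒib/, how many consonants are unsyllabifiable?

2

Under (C)V(C), the unsyllabifiable consonants are /z/, /m/ (at most one coda consonant is licensed; onsets are limited to one consonant).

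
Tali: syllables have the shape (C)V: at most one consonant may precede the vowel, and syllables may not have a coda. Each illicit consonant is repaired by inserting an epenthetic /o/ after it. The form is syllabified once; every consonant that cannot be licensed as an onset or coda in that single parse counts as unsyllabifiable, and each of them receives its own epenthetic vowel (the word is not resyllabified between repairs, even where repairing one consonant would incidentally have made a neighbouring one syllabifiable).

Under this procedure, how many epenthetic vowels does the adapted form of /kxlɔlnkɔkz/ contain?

6

The unsyllabifiable consonants are /k/, /x/, /l/, /n/, /k/, /z/; each receives one epenthetic vowel.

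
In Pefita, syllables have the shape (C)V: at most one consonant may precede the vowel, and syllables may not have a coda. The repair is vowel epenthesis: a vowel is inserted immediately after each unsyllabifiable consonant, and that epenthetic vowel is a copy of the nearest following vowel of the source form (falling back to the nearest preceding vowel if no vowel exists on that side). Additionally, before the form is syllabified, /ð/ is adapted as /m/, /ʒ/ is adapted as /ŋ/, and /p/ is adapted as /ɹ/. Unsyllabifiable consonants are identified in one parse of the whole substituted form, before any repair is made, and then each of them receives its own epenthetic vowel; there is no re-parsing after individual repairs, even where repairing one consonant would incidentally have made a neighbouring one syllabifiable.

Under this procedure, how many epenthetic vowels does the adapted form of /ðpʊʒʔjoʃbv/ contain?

6

After substitution the input is /mɹʊŋʔjoʃbv/.
The unsyllabifiable consonants are /m/, /ŋ/, /ʔ/, /ʃ/, /b/, /v/; each receives one epenthetic vowel.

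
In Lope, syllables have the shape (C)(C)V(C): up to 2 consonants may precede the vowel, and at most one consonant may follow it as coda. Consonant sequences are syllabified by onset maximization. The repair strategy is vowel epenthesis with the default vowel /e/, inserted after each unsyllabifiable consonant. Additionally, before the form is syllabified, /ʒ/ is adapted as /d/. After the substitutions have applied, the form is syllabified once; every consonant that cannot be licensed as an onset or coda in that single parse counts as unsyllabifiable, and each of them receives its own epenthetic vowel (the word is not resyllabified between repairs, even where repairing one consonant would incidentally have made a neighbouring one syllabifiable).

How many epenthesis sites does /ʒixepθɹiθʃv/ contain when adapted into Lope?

After substitution the input is /dixepθɹiθʃv/.
The unsyllabifiable consonants are /ʃ/, /v/; each receives one epenthetic vowel.

2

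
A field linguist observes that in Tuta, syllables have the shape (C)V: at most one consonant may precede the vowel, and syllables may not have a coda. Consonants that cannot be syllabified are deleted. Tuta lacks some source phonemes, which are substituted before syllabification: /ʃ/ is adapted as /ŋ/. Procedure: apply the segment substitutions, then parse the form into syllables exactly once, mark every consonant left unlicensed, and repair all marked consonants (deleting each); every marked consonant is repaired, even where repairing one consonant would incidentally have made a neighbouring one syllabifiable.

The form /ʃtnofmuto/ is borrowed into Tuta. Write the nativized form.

nomuto

Substitution: /ʃ/ → /ŋ/, giving /ŋtnofmuto/.
Syllabifying with onset maximization leaves /ŋ/, /t/, /f/ stranded (no codas are permitted; onsets are limited to one consonant).
Each unlicensed consonant is deleted: /ŋ/, /t/, /f/.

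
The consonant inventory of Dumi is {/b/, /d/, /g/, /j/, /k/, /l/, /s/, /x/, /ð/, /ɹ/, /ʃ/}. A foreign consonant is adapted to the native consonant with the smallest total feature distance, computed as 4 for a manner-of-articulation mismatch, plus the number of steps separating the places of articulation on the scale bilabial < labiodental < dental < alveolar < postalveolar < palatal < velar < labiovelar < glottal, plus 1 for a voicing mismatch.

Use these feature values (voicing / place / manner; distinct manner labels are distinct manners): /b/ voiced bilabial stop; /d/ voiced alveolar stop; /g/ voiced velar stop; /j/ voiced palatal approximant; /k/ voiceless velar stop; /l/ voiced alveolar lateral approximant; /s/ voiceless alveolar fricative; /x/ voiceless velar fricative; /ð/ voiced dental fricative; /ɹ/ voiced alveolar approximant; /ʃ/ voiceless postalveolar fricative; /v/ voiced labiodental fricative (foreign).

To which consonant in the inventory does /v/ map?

/ð/ is closest: same manner (fricative), place distance 1 (labiodental→dental), same voicing; total 1. Next closest is /s/ at distance 3.

ð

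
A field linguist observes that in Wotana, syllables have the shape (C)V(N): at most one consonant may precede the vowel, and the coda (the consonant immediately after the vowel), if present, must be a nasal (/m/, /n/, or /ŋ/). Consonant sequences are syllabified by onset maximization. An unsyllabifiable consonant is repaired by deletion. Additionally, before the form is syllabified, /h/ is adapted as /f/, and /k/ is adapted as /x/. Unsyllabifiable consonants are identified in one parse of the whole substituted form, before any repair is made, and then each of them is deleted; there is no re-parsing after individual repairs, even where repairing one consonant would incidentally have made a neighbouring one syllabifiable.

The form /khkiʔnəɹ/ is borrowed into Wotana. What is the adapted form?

Substitution: /k/ → /x/, /h/ → /f/, giving /xfxiʔnəɹ/.
Under (C)V(N), the unsyllabifiable consonants are /x/, /f/, /ʔ/, /ɹ/ (only a nasal (/m/, /n/, or /ŋ/) is licensed in coda position; onsets are limited to one consonant).
Each unlicensed consonant is deleted: /x/, /f/, /ʔ/, /ɹ/.

xinə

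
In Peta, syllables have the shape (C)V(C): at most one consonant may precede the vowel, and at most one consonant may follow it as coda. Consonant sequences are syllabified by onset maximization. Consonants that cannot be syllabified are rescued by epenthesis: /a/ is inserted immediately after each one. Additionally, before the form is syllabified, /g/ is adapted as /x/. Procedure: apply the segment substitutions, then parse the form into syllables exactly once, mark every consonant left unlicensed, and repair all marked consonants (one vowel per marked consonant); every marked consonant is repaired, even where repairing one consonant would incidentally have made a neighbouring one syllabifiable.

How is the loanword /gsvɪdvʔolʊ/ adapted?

xasavɪdvaʔolʊ

Substitution: /g/ → /x/, giving /xsvɪdvʔolʊ/.
Under (C)V(C), the unsyllabifiable consonants are /x/, /s/, /v/ (at most one coda consonant is licensed; onsets are limited to one consonant).
Each unlicensed consonant becomes the onset of a new syllable: /x/ → /xa/, /s/ → /sa/, /v/ → /va/.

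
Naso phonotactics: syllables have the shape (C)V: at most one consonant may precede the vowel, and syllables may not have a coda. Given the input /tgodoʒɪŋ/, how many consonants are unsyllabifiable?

Syllabifying with onset maximization leaves /t/, /ŋ/ stranded (no codas are permitted; onsets are limited to one consonant).

2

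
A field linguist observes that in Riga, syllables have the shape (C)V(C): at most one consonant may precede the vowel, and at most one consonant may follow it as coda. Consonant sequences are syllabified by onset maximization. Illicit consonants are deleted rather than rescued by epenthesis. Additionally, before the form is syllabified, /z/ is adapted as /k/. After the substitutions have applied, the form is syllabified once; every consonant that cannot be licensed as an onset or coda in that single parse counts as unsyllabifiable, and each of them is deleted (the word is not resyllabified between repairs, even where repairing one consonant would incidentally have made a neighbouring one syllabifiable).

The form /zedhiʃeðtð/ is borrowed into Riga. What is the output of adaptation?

kedhiʃeð

Substitution: /z/ → /k/, giving /kedhiʃeðtð/.
Under (C)V(C), the unsyllabifiable consonants are /t/, /ð/ (at most one coda consonant is licensed; onsets are limited to one consonant).
Deleting the stranded consonants removes /t/, /ð/.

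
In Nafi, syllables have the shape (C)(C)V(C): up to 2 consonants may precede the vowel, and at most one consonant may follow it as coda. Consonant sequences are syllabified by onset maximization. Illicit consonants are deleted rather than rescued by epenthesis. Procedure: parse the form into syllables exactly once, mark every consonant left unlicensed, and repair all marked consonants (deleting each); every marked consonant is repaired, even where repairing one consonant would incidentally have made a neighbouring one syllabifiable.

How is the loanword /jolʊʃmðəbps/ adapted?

Syllabifying with onset maximization leaves /p/, /s/ stranded (at most one coda consonant is licensed; onsets may contain at most 2 consonants).
Deletion applies to /p/, /s/.

jolʊʃmðəb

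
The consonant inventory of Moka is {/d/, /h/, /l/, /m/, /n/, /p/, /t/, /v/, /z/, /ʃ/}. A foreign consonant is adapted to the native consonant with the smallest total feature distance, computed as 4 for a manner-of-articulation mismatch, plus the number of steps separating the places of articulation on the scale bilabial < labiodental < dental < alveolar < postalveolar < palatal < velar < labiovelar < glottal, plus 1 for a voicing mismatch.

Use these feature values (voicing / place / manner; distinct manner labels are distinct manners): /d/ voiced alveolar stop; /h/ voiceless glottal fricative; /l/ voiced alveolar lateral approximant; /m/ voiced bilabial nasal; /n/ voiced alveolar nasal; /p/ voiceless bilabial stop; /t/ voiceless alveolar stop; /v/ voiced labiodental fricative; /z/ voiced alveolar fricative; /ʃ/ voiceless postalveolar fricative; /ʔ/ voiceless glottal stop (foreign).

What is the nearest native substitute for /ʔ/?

h

/h/ is closest: manner differs (stop→fricative, +4), place distance 0 (glottal→glottal), same voicing; total 4. Next closest is /t/ at distance 5.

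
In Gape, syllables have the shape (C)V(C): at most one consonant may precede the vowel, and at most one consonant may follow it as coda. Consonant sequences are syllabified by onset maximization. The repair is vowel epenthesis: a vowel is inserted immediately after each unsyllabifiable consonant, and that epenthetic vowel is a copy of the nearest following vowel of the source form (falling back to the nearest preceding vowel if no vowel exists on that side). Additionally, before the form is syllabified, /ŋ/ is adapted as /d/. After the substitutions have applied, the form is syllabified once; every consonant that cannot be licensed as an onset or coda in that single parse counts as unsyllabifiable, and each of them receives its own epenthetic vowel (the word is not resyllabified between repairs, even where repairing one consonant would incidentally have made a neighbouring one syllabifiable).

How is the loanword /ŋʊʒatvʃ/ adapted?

dʊʒatvaʃa

Substitution: /ŋ/ → /d/, giving /dʊʒatvʃ/.
The consonants /v/, /ʃ/ cannot be parsed into a legal (C)V(C) syllable (at most one coda consonant is licensed; onsets are limited to one consonant).
Inserting the epenthetic vowel yields /v/ → /va/, /ʃ/ → /ʃa/.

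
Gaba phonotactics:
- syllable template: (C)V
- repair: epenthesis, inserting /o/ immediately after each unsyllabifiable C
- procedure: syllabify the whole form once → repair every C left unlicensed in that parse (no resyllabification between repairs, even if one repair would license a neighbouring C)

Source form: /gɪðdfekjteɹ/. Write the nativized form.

Syllabifying with onset maximization leaves /ð/, /d/, /k/, /j/, /ɹ/ stranded (no codas are permitted; onsets are limited to one consonant).
Epenthesis after each stranded consonant: /ð/ → /ðo/, /d/ → /do/, /k/ → /ko/, /j/ → /jo/, /ɹ/ → /ɹo/.

gɪðodofekojoteɹo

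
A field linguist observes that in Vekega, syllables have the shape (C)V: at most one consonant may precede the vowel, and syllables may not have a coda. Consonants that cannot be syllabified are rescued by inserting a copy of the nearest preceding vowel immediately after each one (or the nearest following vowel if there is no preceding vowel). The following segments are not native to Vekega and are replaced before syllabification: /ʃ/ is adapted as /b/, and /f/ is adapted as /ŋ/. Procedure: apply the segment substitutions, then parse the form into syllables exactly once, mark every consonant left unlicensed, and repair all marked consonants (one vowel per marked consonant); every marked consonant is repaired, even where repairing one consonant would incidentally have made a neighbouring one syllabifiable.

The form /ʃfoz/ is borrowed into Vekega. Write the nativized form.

Substitution: /ʃ/ → /b/, /f/ → /ŋ/, giving /bŋoz/.
Under (C)V, the unsyllabifiable consonants are /b/, /z/ (no codas are permitted; onsets are limited to one consonant).
Epenthesis after each stranded consonant: /b/ → /bo/, /z/ → /zo/.

boŋozo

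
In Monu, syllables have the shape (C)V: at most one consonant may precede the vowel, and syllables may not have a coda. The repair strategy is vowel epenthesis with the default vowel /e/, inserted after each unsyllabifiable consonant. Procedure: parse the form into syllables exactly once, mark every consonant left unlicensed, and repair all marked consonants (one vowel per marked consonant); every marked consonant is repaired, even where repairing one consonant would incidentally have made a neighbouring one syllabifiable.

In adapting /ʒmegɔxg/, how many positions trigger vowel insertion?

3

The unsyllabifiable consonants are /ʒ/, /x/, /g/; each receives one epenthetic vowel.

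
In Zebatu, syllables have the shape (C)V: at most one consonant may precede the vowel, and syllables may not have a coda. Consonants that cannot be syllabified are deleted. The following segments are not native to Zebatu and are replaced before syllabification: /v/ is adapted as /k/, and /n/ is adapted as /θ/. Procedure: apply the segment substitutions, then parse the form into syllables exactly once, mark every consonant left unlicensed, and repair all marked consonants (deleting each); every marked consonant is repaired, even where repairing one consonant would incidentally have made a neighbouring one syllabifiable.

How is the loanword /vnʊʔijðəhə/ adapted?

θʊʔiðəhə

Substitution: /v/ → /k/, /n/ → /θ/, giving /kθʊʔijðəhə/.
Syllabifying with onset maximization leaves /k/, /j/ stranded (no codas are permitted; onsets are limited to one consonant).
Deletion applies to /k/, /j/.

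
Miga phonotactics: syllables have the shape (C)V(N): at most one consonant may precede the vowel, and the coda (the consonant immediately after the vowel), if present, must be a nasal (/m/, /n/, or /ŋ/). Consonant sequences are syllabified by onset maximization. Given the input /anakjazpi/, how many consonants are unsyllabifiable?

Under (C)V(N), the unsyllabifiable consonants are /k/, /z/ (only a nasal (/m/, /n/, or /ŋ/) is licensed in coda position; onsets are limited to one consonant).

2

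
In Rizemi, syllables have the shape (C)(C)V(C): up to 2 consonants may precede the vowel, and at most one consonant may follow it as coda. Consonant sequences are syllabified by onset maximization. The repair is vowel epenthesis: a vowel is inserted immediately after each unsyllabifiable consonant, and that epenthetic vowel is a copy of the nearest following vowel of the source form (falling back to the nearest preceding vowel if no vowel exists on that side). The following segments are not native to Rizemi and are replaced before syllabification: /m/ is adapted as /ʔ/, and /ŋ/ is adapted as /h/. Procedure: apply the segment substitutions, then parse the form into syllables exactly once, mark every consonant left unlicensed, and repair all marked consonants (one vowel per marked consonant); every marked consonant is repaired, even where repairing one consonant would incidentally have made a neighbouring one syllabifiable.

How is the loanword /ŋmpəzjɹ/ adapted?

Substitution: /ŋ/ → /h/, /m/ → /ʔ/, giving /hʔpəzjɹ/.
The consonants /h/, /j/, /ɹ/ cannot be parsed into a legal (C)(C)V(C) syllable (at most one coda consonant is licensed; onsets may contain at most 2 consonants).
Inserting the epenthetic vowel yields /h/ → /hə/, /j/ → /jə/, /ɹ/ → /ɹə/.

həʔpəzjəɹə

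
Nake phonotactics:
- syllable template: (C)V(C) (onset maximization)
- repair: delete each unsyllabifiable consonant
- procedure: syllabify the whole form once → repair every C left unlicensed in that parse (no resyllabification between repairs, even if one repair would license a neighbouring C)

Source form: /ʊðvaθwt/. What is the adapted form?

ʊðvaθ

Syllabifying with onset maximization leaves /w/, /t/ stranded (at most one coda consonant is licensed; onsets are limited to one consonant).
Deleting the stranded consonants removes /w/, /t/.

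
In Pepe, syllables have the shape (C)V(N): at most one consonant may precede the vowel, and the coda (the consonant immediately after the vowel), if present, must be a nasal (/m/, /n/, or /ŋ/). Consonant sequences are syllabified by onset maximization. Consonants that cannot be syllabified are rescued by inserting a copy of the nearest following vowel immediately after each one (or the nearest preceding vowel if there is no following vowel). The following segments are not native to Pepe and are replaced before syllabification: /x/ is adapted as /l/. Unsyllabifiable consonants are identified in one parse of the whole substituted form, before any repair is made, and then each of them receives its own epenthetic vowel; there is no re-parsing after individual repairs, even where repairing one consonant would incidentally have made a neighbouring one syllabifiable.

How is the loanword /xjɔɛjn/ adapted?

Substitution: /x/ → /l/, giving /ljɔɛjn/.
The consonants /l/, /j/, /n/ cannot be parsed into a legal (C)V(N) syllable (only a nasal (/m/, /n/, or /ŋ/) is licensed in coda position; onsets are limited to one consonant).
Each unlicensed consonant becomes the onset of a new syllable: /l/ → /lɔ/, /j/ → /jɛ/, /n/ → /nɛ/.

lɔjɔɛjɛnɛ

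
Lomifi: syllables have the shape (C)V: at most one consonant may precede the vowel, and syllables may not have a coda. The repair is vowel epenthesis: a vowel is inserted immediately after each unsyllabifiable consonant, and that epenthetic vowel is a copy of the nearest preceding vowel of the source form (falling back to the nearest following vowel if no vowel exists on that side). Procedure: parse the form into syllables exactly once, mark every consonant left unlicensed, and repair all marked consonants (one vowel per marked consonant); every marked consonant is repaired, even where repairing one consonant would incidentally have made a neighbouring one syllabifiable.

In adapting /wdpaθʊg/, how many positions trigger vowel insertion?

3

The unsyllabifiable consonants are /w/, /d/, /g/; each receives one epenthetic vowel.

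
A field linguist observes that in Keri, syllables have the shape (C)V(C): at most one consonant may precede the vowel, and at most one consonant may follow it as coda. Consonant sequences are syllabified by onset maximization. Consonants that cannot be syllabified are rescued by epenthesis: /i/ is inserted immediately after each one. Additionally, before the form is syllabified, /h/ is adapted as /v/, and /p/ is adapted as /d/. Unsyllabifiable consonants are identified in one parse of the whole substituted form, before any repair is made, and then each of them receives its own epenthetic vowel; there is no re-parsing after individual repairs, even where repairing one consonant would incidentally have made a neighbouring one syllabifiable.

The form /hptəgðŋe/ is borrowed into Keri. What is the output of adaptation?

Substitution: /h/ → /v/, /p/ → /d/, giving /vdtəgðŋe/.
Under (C)V(C), the unsyllabifiable consonants are /v/, /d/, /ð/ (at most one coda consonant is licensed; onsets are limited to one consonant).
Epenthesis after each stranded consonant: /v/ → /vi/, /d/ → /di/, /ð/ → /ði/.

viditəgðiŋe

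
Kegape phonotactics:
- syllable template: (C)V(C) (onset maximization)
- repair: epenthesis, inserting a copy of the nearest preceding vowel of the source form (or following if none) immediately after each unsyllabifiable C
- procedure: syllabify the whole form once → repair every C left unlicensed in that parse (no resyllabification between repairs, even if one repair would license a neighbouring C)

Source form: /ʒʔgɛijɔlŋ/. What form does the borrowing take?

Under (C)V(C), the unsyllabifiable consonants are /ʒ/, /ʔ/, /ŋ/ (at most one coda consonant is licensed; onsets are limited to one consonant).
Epenthesis after each stranded consonant: /ʒ/ → /ʒɛ/, /ʔ/ → /ʔɛ/, /ŋ/ → /ŋɔ/.

ʒɛʔɛgɛijɔlŋɔ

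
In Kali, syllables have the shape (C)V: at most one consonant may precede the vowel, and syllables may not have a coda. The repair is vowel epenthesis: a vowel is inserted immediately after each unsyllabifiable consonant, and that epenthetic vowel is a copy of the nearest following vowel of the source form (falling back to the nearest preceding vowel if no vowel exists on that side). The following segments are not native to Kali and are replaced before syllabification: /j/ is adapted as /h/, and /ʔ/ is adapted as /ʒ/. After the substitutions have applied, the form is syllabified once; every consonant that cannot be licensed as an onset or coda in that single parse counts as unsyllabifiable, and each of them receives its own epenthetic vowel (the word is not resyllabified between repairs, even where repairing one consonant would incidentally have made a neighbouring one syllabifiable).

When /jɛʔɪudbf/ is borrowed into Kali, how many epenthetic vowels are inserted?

After substitution the input is /hɛʒɪudbf/.
The unsyllabifiable consonants are /d/, /b/, /f/; each receives one epenthetic vowel.

3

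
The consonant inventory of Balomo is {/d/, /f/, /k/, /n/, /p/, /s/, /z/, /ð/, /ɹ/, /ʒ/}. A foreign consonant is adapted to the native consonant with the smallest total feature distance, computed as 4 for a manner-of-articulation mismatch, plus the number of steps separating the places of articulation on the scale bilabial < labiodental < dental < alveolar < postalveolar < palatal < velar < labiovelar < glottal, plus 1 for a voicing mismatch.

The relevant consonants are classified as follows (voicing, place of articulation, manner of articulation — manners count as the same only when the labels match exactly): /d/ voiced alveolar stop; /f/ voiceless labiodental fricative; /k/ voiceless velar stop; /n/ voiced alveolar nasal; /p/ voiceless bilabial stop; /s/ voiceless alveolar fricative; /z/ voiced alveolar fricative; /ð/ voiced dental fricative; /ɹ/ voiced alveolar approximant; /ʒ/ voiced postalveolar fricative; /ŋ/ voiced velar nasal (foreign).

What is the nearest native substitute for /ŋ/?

/n/ is closest: same manner (nasal), place distance 3 (velar→alveolar), same voicing; total 3. Next closest is /k/ at distance 5.

n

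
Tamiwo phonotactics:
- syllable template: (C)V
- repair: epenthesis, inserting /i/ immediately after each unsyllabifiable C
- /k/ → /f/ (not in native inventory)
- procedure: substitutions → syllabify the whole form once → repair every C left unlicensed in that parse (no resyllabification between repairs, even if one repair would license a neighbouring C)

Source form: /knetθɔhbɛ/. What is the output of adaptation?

Substitution: /k/ → /f/, giving /fnetθɔhbɛ/.
The consonants /f/, /t/, /h/ cannot be parsed into a legal (C)V syllable (no codas are permitted; onsets are limited to one consonant).
Epenthesis after each stranded consonant: /f/ → /fi/, /t/ → /ti/, /h/ → /hi/.

finetiθɔhibɛ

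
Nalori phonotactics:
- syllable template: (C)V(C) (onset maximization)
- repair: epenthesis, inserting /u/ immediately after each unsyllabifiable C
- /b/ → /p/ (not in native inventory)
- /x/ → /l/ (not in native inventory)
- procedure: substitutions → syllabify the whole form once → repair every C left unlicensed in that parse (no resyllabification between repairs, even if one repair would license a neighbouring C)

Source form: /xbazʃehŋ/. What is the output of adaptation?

Substitution: /x/ → /l/, /b/ → /p/, giving /lpazʃehŋ/.
Syllabifying with onset maximization leaves /l/, /ŋ/ stranded (at most one coda consonant is licensed; onsets are limited to one consonant).
Inserting the epenthetic vowel yields /l/ → /lu/, /ŋ/ → /ŋu/.

lupazʃehŋu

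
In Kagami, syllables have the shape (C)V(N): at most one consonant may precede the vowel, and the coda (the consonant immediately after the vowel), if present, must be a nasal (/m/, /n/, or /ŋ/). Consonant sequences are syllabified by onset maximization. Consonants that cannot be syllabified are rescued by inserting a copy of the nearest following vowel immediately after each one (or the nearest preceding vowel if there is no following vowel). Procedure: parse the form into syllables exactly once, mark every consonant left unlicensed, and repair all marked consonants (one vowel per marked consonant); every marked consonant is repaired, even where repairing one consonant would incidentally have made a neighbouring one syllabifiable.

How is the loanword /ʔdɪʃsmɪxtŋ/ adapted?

The consonants /ʔ/, /ʃ/, /s/, /x/, /t/, /ŋ/ cannot be parsed into a legal (C)V(N) syllable (only a nasal (/m/, /n/, or /ŋ/) is licensed in coda position; onsets are limited to one consonant).
Each unlicensed consonant becomes the onset of a new syllable: /ʔ/ → /ʔɪ/, /ʃ/ → /ʃɪ/, /s/ → /sɪ/, /x/ → /xɪ/, /t/ → /tɪ/, /ŋ/ → /ŋɪ/.

ʔɪdɪʃɪsɪmɪxɪtɪŋɪ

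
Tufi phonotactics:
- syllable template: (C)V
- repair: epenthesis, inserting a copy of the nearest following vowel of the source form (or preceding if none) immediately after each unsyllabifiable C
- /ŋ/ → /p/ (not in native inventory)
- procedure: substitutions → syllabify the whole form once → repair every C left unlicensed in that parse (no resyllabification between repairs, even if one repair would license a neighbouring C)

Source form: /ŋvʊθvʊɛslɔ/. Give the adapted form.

pʊvʊθʊvʊɛsɔlɔ

Substitution: /ŋ/ → /p/, giving /pvʊθvʊɛslɔ/.
Syllabifying with onset maximization leaves /p/, /θ/, /s/ stranded (no codas are permitted; onsets are limited to one consonant).
Inserting the epenthetic vowel yields /p/ → /pʊ/, /θ/ → /θʊ/, /s/ → /sɔ/.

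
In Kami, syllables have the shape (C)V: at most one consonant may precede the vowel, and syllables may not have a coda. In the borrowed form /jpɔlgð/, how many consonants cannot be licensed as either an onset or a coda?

The consonants /j/, /l/, /g/, /ð/ cannot be parsed into a legal (C)V syllable (no codas are permitted; onsets are limited to one consonant).

4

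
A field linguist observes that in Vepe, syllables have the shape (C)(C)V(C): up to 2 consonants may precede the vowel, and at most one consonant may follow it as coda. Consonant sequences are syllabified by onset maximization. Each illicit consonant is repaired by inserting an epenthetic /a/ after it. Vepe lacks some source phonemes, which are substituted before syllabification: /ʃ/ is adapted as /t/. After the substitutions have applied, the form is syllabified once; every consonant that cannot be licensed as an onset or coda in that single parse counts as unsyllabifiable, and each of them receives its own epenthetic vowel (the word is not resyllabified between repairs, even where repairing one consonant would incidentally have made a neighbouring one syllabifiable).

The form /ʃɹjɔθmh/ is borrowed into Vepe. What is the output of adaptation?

taɹjɔθmaha

Substitution: /ʃ/ → /t/, giving /tɹjɔθmh/.
Under (C)(C)V(C), the unsyllabifiable consonants are /t/, /m/, /h/ (at most one coda consonant is licensed; onsets may contain at most 2 consonants).
Epenthesis after each stranded consonant: /t/ → /ta/, /m/ → /ma/, /h/ → /ha/.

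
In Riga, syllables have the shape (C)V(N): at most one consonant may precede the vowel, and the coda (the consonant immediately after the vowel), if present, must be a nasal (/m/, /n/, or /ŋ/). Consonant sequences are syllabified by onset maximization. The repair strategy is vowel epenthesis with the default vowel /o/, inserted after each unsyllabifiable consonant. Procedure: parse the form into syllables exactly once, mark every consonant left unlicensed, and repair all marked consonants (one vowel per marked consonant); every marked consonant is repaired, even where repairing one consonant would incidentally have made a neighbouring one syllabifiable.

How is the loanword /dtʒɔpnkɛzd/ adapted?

dotoʒɔponokɛzodo

The consonants /d/, /t/, /p/, /n/, /z/, /d/ cannot be parsed into a legal (C)V(N) syllable (only a nasal (/m/, /n/, or /ŋ/) is licensed in coda position; onsets are limited to one consonant).
Epenthesis after each stranded consonant: /d/ → /do/, /t/ → /to/, /p/ → /po/, /n/ → /no/, /z/ → /zo/, /d/ → /do/.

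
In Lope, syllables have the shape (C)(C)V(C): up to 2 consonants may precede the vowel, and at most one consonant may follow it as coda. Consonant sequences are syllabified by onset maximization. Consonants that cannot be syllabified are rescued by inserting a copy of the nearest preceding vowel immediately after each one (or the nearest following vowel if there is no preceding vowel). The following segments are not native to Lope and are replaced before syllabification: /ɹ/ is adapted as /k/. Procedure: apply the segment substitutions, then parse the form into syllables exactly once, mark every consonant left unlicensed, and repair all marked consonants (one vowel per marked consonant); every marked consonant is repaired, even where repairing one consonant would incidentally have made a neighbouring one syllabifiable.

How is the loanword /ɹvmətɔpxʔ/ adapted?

kəvmətɔpxɔʔɔ

Substitution: /ɹ/ → /k/, giving /kvmətɔpxʔ/.
Under (C)(C)V(C), the unsyllabifiable consonants are /k/, /x/, /ʔ/ (at most one coda consonant is licensed; onsets may contain at most 2 consonants).
Inserting the epenthetic vowel yields /k/ → /kə/, /x/ → /xɔ/, /ʔ/ → /ʔɔ/.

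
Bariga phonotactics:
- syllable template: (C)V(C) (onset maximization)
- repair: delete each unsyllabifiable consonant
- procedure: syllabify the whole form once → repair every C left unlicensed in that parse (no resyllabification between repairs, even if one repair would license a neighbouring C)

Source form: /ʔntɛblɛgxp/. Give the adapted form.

The consonants /ʔ/, /n/, /x/, /p/ cannot be parsed into a legal (C)V(C) syllable (at most one coda consonant is licensed; onsets are limited to one consonant).
Deletion applies to /ʔ/, /n/, /x/, /p/.

tɛblɛg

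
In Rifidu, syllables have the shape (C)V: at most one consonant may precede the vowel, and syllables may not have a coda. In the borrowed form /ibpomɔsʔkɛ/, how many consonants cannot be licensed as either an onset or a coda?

Under (C)V, the unsyllabifiable consonants are /b/, /s/, /ʔ/ (no codas are permitted; onsets are limited to one consonant).

3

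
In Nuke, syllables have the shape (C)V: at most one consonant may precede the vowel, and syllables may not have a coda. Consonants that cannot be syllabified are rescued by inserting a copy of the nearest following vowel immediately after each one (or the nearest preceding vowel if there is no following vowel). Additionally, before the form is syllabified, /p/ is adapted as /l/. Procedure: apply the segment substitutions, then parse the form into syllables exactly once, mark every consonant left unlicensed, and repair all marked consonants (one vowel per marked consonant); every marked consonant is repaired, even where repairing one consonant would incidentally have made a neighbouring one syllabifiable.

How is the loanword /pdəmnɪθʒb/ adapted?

Substitution: /p/ → /l/, giving /ldəmnɪθʒb/.
Under (C)V, the unsyllabifiable consonants are /l/, /m/, /θ/, /ʒ/, /b/ (no codas are permitted; onsets are limited to one consonant).
Each unlicensed consonant becomes the onset of a new syllable: /l/ → /lə/, /m/ → /mɪ/, /θ/ → /θɪ/, /ʒ/ → /ʒɪ/, /b/ → /bɪ/.

lədəmɪnɪθɪʒɪbɪ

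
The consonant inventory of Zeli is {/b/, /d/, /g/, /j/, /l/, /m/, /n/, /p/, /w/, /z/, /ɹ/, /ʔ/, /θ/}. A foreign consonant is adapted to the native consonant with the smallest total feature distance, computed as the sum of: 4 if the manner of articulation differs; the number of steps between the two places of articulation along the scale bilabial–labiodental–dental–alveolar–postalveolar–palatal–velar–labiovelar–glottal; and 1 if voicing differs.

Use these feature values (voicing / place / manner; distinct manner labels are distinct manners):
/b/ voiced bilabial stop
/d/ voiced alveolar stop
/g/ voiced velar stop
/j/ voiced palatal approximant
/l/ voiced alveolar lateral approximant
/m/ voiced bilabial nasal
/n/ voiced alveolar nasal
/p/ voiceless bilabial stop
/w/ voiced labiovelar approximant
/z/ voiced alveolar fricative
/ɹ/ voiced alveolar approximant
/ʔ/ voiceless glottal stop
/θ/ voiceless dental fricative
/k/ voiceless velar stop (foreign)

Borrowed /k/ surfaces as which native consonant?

g

/g/ is closest: same manner (stop), place distance 0 (velar→velar), voicing differs (+1); total 1. Next closest is /ʔ/ at distance 2.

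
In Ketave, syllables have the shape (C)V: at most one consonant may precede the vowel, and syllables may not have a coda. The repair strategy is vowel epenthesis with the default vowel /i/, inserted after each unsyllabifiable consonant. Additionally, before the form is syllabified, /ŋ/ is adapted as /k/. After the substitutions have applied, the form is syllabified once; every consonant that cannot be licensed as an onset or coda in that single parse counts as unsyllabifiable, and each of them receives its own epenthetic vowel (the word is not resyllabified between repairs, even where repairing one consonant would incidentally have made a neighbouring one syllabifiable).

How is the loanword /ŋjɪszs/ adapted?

Substitution: /ŋ/ → /k/, giving /kjɪszs/.
The consonants /k/, /s/, /z/, /s/ cannot be parsed into a legal (C)V syllable (no codas are permitted; onsets are limited to one consonant).
Each unlicensed consonant becomes the onset of a new syllable: /k/ → /ki/, /s/ → /si/, /z/ → /zi/, /s/ → /si/.

kijɪsizisi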